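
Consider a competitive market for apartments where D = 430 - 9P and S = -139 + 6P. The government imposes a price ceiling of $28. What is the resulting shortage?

Shortage = 149

Equilibrium price would be P* = 569/15, so the ceiling at 28 binds.
At P = 28: D = 430 − 9(28) = 178, S = -139 + 6(28) = 29.
Shortage = 178 − 29 = 149.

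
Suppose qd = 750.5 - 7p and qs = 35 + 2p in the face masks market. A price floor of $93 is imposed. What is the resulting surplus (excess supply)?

Surplus = 121.5

Equilibrium price would be p* = 79.5, so the floor at 93 binds.
At p = 93: qd = 99.5, qs = 221.
Surplus = 221 − 99.5 = 121.5.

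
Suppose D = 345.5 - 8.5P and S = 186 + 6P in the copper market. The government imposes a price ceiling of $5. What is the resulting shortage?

Equilibrium price would be P* = 11, so the ceiling at 5 binds.
At P = 5: D = 345.5 − 8.5(5) = 303, S = 186 + 6(5) = 216.
Shortage = 303 − 216 = 87.

Shortage = 87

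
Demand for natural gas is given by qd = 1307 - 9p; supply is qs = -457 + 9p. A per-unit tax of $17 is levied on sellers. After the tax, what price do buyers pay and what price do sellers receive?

Pre-tax equilibrium: p* = 98, q* = 425.
Tax on sellers shifts supply to qs = -457 + 9(p − 17) = -610 + 9p.
1307 - 9p = -610 + 9p gives buyer price pb = 106.5; sellers receive ps = 106.5 − 17 = 89.5.
New quantity: q = 1307 − 9(106.5) = 348.5.

Buyers pay $106.5, sellers receive $89.5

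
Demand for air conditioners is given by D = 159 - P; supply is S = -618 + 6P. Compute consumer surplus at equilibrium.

Equilibrium: 159 - P = -618 + 6P gives P* = 111, Q* = 48.
Demand choke price (D = 0): P = 159.
CS = ½(159 − 111)(48) = 1152.

Consumer surplus = 1152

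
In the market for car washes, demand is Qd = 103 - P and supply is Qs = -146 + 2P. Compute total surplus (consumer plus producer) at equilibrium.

Equilibrium: 103 - P = -146 + 2P gives P* = 83, Q* = 20.
Demand choke price: P = 103; supply starts at P = 73.
CS = ½(103 − 83)(20) = 200; PS = ½(83 − 73)(20) = 100.

Total surplus = 300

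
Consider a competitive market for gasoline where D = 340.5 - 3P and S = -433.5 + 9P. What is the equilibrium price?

P* = 64.5

Set D = S: 340.5 - 3P = -433.5 + 9P.
774 = 12P, so P* = 64.5.
Q* = 340.5 − 3(64.5) = 147.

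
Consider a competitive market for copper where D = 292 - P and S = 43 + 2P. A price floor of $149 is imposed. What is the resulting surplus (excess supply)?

Equilibrium price would be P* = 83, so the floor at 149 binds.
At P = 149: D = 143, S = 341.
Surplus = 341 − 143 = 198.

Surplus = 198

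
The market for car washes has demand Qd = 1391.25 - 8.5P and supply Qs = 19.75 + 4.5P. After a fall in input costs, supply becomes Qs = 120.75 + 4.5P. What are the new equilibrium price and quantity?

Original equilibrium: P* = 105.5, Q* = 494.5.
New equilibrium: 1391.25 - 8.5P = 120.75 + 4.5P, so 1270.5 = 13P and P' = 2541/26; Q' = 1391.25 − 8.5(2541/26) = 7287/13.

P' = 2541/26, Q' = 7287/13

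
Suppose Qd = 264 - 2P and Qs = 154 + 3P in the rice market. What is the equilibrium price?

P* = 22

Set Qd = Qs: 264 - 2P = 154 + 3P.
110 = 5P, so P* = 22.
Q* = 264 − 2(22) = 220.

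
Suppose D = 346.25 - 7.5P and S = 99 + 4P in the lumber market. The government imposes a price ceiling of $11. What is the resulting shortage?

Shortage = 120.75

Equilibrium price would be P* = 21.5, so the ceiling at 11 binds.
At P = 11: D = 346.25 − 7.5(11) = 263.75, S = 99 + 4(11) = 143.
Shortage = 263.75 − 143 = 120.75.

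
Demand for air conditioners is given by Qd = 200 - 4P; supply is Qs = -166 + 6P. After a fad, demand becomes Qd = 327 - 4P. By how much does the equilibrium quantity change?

Original equilibrium: P* = 36.6, Q* = 53.6.
New equilibrium: 327 - 4P = -166 + 6P, so 493 = 10P and P' = 49.3; Q' = 327 − 4(49.3) = 129.8.
Change in quantity: 129.8 − 53.6 = 76.2.

ΔQ = 76.2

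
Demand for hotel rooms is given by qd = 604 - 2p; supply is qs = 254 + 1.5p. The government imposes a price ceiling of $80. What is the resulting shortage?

Shortage = 70

Equilibrium price would be p* = 100, so the ceiling at 80 binds.
At p = 80: qd = 604 − 2(80) = 444, qs = 254 + 1.5(80) = 374.
Shortage = 444 − 374 = 70.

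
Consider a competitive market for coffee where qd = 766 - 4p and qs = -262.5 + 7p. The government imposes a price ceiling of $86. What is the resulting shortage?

Equilibrium price would be p* = 93.5, so the ceiling at 86 binds.
At p = 86: qd = 766 − 4(86) = 422, qs = -262.5 + 7(86) = 339.5.
Shortage = 422 − 339.5 = 82.5.

Shortage = 82.5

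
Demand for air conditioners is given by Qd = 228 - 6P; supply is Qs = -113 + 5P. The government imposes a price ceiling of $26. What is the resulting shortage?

Equilibrium price would be P* = 31, so the ceiling at 26 binds.
At P = 26: Qd = 228 − 6(26) = 72, Qs = -113 + 5(26) = 17.
Shortage = 72 − 17 = 55.

Shortage = 55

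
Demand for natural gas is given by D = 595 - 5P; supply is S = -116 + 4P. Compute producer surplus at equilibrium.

Equilibrium: 595 - 5P = -116 + 4P gives P* = 79, Q* = 200.
Supply starts at P = 29 (where S = 0).
PS = ½(79 − 29)(200) = 5000.

Producer surplus = 5000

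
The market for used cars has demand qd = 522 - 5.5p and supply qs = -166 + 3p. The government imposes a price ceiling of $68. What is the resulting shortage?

Shortage = 110

Equilibrium price would be p* = 1376/17, so the ceiling at 68 binds.
At p = 68: qd = 522 − 5.5(68) = 148, qs = -166 + 3(68) = 38.
Shortage = 148 − 38 = 110.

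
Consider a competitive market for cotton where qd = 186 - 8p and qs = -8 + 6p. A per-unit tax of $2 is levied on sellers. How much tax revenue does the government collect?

Pre-tax equilibrium: p* = 97/7, q* = 526/7.
Tax on sellers shifts supply to qs = -8 + 6(p − 2) = -20 + 6p.
186 - 8p = -20 + 6p gives buyer price pb = 103/7; sellers receive ps = 103/7 − 2 = 89/7.
New quantity: q = 186 − 8(103/7) = 478/7.
Revenue = 2 × 478/7 = 956/7.

Tax revenue = 956/7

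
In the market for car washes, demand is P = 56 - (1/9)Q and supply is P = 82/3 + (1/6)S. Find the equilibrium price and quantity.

P* = 668/15, Q* = 103.2

Set the two price expressions equal: 56 - (1/9)Q = 82/3 + (1/6)Q.
86/3 = (5/18)Q, so Q* = 103.2.
P* = 56 − (1/9)(103.2) = 668/15.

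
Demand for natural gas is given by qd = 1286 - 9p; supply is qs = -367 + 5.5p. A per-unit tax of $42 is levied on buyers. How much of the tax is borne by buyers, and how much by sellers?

Buyers bear 462/29, sellers bear 756/29

Pre-tax equilibrium: p* = 114, q* = 260.
Tax on buyers shifts demand to qd = 1286 − 9(p + 42) = 908 - 9p.
908 - 9p = -367 + 5.5p gives seller price ps = 2550/29; buyers pay pb = 2550/29 + 42 = 3768/29.
New quantity: q = 1286 − 9(3768/29) = 3382/29.
Buyer burden = 3768/29 − 114 = 462/29; seller burden = 114 − 2550/29 = 756/29.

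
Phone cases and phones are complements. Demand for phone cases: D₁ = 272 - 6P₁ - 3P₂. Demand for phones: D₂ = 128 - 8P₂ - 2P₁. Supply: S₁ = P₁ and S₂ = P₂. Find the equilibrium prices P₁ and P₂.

P₁ = 688/19, P₂ = 352/57

Market 1: 272 - 6P₁ - 3P₂ = P₁ → 7P₁ + 3P₂ = 272.
Market 2: 9P₂ + 2P₁ = 128.
Eliminating P₂: 9×(1) − 3×(2) gives 57P₁ = 2064, so P₁ = 688/19.
Back-substitute into (2): P₂ = (128 − 2×688/19) / 9 = 352/57.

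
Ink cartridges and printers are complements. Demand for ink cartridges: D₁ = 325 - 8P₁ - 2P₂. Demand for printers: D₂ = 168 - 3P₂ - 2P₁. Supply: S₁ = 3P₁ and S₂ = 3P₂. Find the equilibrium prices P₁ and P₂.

Market 1: 325 - 8P₁ - 2P₂ = 3P₁ → 11P₁ + 2P₂ = 325.
Market 2: 6P₂ + 2P₁ = 168.
Eliminating P₂: 6×(1) − 2×(2) gives 62P₁ = 1614, so P₁ = 807/31.
Back-substitute into (2): P₂ = (168 − 2×807/31) / 6 = 599/31.

P₁ = 807/31, P₂ = 599/31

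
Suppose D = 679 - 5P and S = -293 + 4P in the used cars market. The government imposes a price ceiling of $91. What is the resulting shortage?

Shortage = 153

Equilibrium price would be P* = 108, so the ceiling at 91 binds.
At P = 91: D = 679 − 5(91) = 224, S = -293 + 4(91) = 71.
Shortage = 224 − 71 = 153.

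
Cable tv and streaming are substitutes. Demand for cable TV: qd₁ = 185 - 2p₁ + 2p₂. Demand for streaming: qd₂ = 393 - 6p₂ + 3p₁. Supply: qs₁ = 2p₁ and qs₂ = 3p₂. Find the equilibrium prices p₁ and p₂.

p₁ = 81.7, p₂ = 70.9

Market 1: 185 - 2p₁ + 2p₂ = 2p₁ → 4p₁ - 2p₂ = 185.
Market 2: 9p₂ - 3p₁ = 393.
Eliminating p₂: 9×(1) + 2×(2) gives 30p₁ = 2451, so p₁ = 81.7.
Back-substitute into (2): p₂ = (393 + 3×81.7) / 9 = 70.9.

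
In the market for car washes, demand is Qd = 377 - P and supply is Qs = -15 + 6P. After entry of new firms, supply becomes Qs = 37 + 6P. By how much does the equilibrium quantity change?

ΔQ = 52/7

Original equilibrium: P* = 56, Q* = 321.
New equilibrium: 377 - P = 37 + 6P, so 340 = 7P and P' = 340/7; Q' = 377 − 1(340/7) = 2299/7.
Change in quantity: 2299/7 − 321 = 52/7.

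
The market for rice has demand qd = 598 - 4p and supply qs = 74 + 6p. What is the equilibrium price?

p* = 52.4

Set qd = qs: 598 - 4p = 74 + 6p.
524 = 10p, so p* = 52.4.
q* = 598 − 4(52.4) = 388.4.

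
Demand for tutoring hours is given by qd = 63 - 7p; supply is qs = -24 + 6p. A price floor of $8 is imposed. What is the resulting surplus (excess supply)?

Equilibrium price would be p* = 87/13, so the floor at 8 binds.
At p = 8: qd = 7, qs = 24.
Surplus = 24 − 7 = 17.

Surplus = 17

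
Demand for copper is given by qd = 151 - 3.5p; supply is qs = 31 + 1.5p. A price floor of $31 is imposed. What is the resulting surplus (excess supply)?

Surplus = 35

Equilibrium price would be p* = 24, so the floor at 31 binds.
At p = 31: qd = 42.5, qs = 77.5.
Surplus = 77.5 − 42.5 = 35.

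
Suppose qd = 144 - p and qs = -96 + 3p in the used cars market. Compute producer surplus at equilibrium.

Producer surplus = 1176

Equilibrium: 144 - p = -96 + 3p gives p* = 60, q* = 84.
Supply starts at p = 32 (where qs = 0).
PS = ½(60 − 32)(84) = 1176.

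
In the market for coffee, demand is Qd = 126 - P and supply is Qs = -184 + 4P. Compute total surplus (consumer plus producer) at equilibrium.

Equilibrium: 126 - P = -184 + 4P gives P* = 62, Q* = 64.
Demand choke price: P = 126; supply starts at P = 46.
CS = ½(126 − 62)(64) = 2048; PS = ½(62 − 46)(64) = 512.

Total surplus = 2560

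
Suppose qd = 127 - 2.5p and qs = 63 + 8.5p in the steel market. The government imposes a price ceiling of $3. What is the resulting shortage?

Equilibrium price would be p* = 64/11, so the ceiling at 3 binds.
At p = 3: qd = 127 − 2.5(3) = 119.5, qs = 63 + 8.5(3) = 88.5.
Shortage = 119.5 − 88.5 = 31.

Shortage = 31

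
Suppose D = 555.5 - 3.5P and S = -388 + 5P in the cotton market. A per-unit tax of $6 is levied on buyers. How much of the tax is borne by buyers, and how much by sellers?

Buyers bear 60/17, sellers bear 42/17

Pre-tax equilibrium: P* = 111, Q* = 167.
Tax on buyers shifts demand to D = 555.5 − 3.5(P + 6) = 534.5 - 3.5P.
534.5 - 3.5P = -388 + 5P gives seller price Ps = 1845/17; buyers pay Pb = 1845/17 + 6 = 1947/17.
New quantity: Q = 555.5 − 3.5(1947/17) = 2629/17.
Buyer burden = 1947/17 − 111 = 60/17; seller burden = 111 − 1845/17 = 42/17.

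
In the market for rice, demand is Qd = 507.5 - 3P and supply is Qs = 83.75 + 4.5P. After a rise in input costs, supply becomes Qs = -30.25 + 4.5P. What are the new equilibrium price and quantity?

P' = 71.7, Q' = 292.4

Original equilibrium: P* = 56.5, Q* = 338.
New equilibrium: 507.5 - 3P = -30.25 + 4.5P, so 537.75 = 7.5P and P' = 71.7; Q' = 507.5 − 3(71.7) = 292.4.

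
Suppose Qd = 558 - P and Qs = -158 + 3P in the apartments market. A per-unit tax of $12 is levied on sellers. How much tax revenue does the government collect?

Tax revenue = 4440

Pre-tax equilibrium: P* = 179, Q* = 379.
Tax on sellers shifts supply to Qs = -158 + 3(P − 12) = -194 + 3P.
558 - P = -194 + 3P gives buyer price Pb = 188; sellers receive Ps = 188 − 12 = 176.
New quantity: Q = 558 − 1(188) = 370.
Revenue = 12 × 370 = 4440.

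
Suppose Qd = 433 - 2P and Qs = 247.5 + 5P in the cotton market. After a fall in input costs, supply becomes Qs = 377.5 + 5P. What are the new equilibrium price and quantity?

P' = 111/14, Q' = 2920/7

Original equilibrium: P* = 26.5, Q* = 380.
New equilibrium: 433 - 2P = 377.5 + 5P, so 55.5 = 7P and P' = 111/14; Q' = 433 − 2(111/14) = 2920/7.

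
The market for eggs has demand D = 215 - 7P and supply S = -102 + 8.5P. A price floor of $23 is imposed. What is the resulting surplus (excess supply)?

Equilibrium price would be P* = 634/31, so the floor at 23 binds.
At P = 23: D = 54, S = 93.5.
Surplus = 93.5 − 54 = 39.5.

Surplus = 39.5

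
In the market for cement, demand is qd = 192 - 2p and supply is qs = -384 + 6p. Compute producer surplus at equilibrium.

Producer surplus = 192

Equilibrium: 192 - 2p = -384 + 6p gives p* = 72, q* = 48.
Supply starts at p = 64 (where qs = 0).
PS = ½(72 − 64)(48) = 192.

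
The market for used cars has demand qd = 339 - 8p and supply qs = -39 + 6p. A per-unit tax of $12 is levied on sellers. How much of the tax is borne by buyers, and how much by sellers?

Buyers bear 36/7, sellers bear 48/7

Pre-tax equilibrium: p* = 27, q* = 123.
Tax on sellers shifts supply to qs = -39 + 6(p − 12) = -111 + 6p.
339 - 8p = -111 + 6p gives buyer price pb = 225/7; sellers receive ps = 225/7 − 12 = 141/7.
New quantity: q = 339 − 8(225/7) = 573/7.
Buyer burden = 225/7 − 27 = 36/7; seller burden = 27 − 141/7 = 48/7.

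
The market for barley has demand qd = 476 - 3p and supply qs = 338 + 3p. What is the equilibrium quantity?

q* = 407

Set qd = qs: 476 - 3p = 338 + 3p.
138 = 6p, so p* = 23.
q* = 476 − 3(23) = 407.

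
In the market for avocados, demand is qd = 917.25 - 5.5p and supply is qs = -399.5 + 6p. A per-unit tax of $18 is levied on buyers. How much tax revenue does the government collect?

Pre-tax equilibrium: p* = 114.5, q* = 287.5.
Tax on buyers shifts demand to qd = 917.25 − 5.5(p + 18) = 818.25 - 5.5p.
818.25 - 5.5p = -399.5 + 6p gives seller price ps = 4871/46; buyers pay pb = 4871/46 + 18 = 5699/46.
New quantity: q = 917.25 − 5.5(5699/46) = 10849/46.
Revenue = 18 × 10849/46 = 97641/23.

Tax revenue = 97641/23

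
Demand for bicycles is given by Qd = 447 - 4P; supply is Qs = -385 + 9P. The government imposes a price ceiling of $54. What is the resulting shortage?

Equilibrium price would be P* = 64, so the ceiling at 54 binds.
At P = 54: Qd = 447 − 4(54) = 231, Qs = -385 + 9(54) = 101.
Shortage = 231 − 101 = 130.

Shortage = 130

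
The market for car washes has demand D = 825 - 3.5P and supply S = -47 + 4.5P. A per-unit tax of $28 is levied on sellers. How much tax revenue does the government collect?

Pre-tax equilibrium: P* = 109, Q* = 443.5.
Tax on sellers shifts supply to S = -47 + 4.5(P − 28) = -173 + 4.5P.
825 - 3.5P = -173 + 4.5P gives buyer price Pb = 124.75; sellers receive Ps = 124.75 − 28 = 96.75.
New quantity: Q = 825 − 3.5(124.75) = 388.375.
Revenue = 28 × 388.375 = 10874.5.

Tax revenue = 10874.5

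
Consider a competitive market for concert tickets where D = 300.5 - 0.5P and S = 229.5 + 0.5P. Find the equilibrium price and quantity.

Set D = S: 300.5 - 0.5P = 229.5 + 0.5P.
71 = P, so P* = 71.
Q* = 300.5 − 0.5(71) = 265.

P* = 71, Q* = 265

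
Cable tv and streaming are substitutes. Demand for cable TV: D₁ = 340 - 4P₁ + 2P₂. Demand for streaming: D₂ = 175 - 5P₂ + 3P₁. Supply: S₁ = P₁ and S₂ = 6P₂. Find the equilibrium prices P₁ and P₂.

P₁ = 4090/49, P₂ = 1895/49

Market 1: 340 - 4P₁ + 2P₂ = P₁ → 5P₁ - 2P₂ = 340.
Market 2: 11P₂ - 3P₁ = 175.
Eliminating P₂: 11×(1) + 2×(2) gives 49P₁ = 4090, so P₁ = 4090/49.
Back-substitute into (2): P₂ = (175 + 3×4090/49) / 11 = 1895/49.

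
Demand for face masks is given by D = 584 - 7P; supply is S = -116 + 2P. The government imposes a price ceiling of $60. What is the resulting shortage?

Equilibrium price would be P* = 700/9, so the ceiling at 60 binds.
At P = 60: D = 584 − 7(60) = 164, S = -116 + 2(60) = 4.
Shortage = 164 − 4 = 160.

Shortage = 160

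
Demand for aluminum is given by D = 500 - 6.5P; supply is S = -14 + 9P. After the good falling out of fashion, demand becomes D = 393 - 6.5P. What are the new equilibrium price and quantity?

P' = 814/31, Q' = 6892/31

Original equilibrium: P* = 1028/31, Q* = 8818/31.
New equilibrium: 393 - 6.5P = -14 + 9P, so 407 = 15.5P and P' = 814/31; Q' = 393 − 6.5(814/31) = 6892/31.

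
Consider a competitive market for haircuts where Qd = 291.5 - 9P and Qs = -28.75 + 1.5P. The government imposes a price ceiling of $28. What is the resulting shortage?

Equilibrium price would be P* = 30.5, so the ceiling at 28 binds.
At P = 28: Qd = 291.5 − 9(28) = 39.5, Qs = -28.75 + 1.5(28) = 13.25.
Shortage = 39.5 − 13.25 = 26.25.

Shortage = 26.25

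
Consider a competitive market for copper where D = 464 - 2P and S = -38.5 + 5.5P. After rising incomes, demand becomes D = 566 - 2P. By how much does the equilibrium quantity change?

ΔQ = 74.8

Original equilibrium: P* = 67, Q* = 330.
New equilibrium: 566 - 2P = -38.5 + 5.5P, so 604.5 = 7.5P and P' = 80.6; Q' = 566 − 2(80.6) = 404.8.
Change in quantity: 404.8 − 330 = 74.8.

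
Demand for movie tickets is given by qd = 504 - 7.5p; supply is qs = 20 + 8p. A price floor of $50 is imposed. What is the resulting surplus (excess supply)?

Equilibrium price would be p* = 968/31, so the floor at 50 binds.
At p = 50: qd = 129, qs = 420.
Surplus = 420 − 129 = 291.

Surplus = 291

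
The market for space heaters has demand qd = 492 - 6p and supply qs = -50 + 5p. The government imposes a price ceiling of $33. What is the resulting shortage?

Equilibrium price would be p* = 542/11, so the ceiling at 33 binds.
At p = 33: qd = 492 − 6(33) = 294, qs = -50 + 5(33) = 115.
Shortage = 294 − 115 = 179.

Shortage = 179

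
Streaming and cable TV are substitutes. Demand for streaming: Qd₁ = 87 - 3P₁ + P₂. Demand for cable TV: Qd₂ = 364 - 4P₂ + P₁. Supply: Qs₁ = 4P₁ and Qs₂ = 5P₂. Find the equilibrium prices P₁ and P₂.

Market 1: 87 - 3P₁ + P₂ = 4P₁ → 7P₁ - P₂ = 87.
Market 2: 9P₂ - P₁ = 364.
Eliminating P₂: 9×(1) + 1×(2) gives 62P₁ = 1147, so P₁ = 18.5.
Back-substitute into (2): P₂ = (364 + 1×18.5) / 9 = 42.5.

P₁ = 18.5, P₂ = 42.5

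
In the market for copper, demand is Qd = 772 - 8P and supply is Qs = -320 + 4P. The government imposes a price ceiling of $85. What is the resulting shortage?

Shortage = 72

Equilibrium price would be P* = 91, so the ceiling at 85 binds.
At P = 85: Qd = 772 − 8(85) = 92, Qs = -320 + 4(85) = 20.
Shortage = 92 − 20 = 72.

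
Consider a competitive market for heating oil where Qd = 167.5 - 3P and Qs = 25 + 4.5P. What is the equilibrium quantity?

Q* = 110.5

Set Qd = Qs: 167.5 - 3P = 25 + 4.5P.
142.5 = 7.5P, so P* = 19.
Q* = 167.5 − 3(19) = 110.5.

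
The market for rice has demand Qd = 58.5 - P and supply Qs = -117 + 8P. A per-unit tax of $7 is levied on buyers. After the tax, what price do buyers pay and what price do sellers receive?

Pre-tax equilibrium: P* = 19.5, Q* = 39.
Tax on buyers shifts demand to Qd = 58.5 − 1(P + 7) = 51.5 - P.
51.5 - P = -117 + 8P gives seller price Ps = 337/18; buyers pay Pb = 337/18 + 7 = 463/18.
New quantity: Q = 58.5 − 1(463/18) = 295/9.

Buyers pay 463/18, sellers receive 337/18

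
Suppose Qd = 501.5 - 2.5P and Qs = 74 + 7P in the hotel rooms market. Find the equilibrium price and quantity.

Set Qd = Qs: 501.5 - 2.5P = 74 + 7P.
427.5 = 9.5P, so P* = 45.
Q* = 501.5 − 2.5(45) = 389.

P* = 45, Q* = 389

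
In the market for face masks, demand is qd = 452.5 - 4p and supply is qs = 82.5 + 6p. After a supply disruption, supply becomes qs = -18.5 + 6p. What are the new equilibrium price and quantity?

p' = 47.1, q' = 264.1

Original equilibrium: p* = 37, q* = 304.5.
New equilibrium: 452.5 - 4p = -18.5 + 6p, so 471 = 10p and p' = 47.1; q' = 452.5 − 4(47.1) = 264.1.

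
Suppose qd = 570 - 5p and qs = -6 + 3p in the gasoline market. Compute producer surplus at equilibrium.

Equilibrium: 570 - 5p = -6 + 3p gives p* = 72, q* = 210.
Supply starts at p = 2 (where qs = 0).
PS = ½(72 − 2)(210) = 7350.

Producer surplus = 7350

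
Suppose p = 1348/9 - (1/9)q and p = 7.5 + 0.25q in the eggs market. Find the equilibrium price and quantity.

p* = 106, q* = 394

Set the two price expressions equal: 1348/9 - (1/9)q = 7.5 + 0.25q.
2561/18 = (13/36)q, so q* = 394.
p* = 1348/9 − (1/9)(394) = 106.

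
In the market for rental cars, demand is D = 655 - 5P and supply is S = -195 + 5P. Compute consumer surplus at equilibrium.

Equilibrium: 655 - 5P = -195 + 5P gives P* = 85, Q* = 230.
Demand choke price (D = 0): P = 131.
CS = ½(131 − 85)(230) = 5290.

Consumer surplus = 5290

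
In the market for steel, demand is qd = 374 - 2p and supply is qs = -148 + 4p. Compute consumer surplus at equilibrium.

Equilibrium: 374 - 2p = -148 + 4p gives p* = 87, q* = 200.
Demand choke price (qd = 0): p = 187.
CS = ½(187 − 87)(200) = 10000.

Consumer surplus = 10000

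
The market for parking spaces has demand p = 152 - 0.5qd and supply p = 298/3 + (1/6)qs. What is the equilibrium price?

p* = 112.5

Set the two price expressions equal: 152 - 0.5q = 298/3 + (1/6)q.
158/3 = (2/3)q, so q* = 79.
p* = 152 − (0.5)(79) = 112.5.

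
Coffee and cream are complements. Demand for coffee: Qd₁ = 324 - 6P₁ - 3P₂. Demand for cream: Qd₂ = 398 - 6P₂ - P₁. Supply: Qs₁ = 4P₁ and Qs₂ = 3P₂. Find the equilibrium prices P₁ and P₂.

P₁ = 574/29, P₂ = 3656/87

Market 1: 324 - 6P₁ - 3P₂ = 4P₁ → 10P₁ + 3P₂ = 324.
Market 2: 9P₂ + P₁ = 398.
Eliminating P₂: 9×(1) − 3×(2) gives 87P₁ = 1722, so P₁ = 574/29.
Back-substitute into (2): P₂ = (398 − 1×574/29) / 9 = 3656/87.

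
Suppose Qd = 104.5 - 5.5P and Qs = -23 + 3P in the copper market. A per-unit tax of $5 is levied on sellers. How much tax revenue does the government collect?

Tax revenue = 1045/17

Pre-tax equilibrium: P* = 15, Q* = 22.
Tax on sellers shifts supply to Qs = -23 + 3(P − 5) = -38 + 3P.
104.5 - 5.5P = -38 + 3P gives buyer price Pb = 285/17; sellers receive Ps = 285/17 − 5 = 200/17.
New quantity: Q = 104.5 − 5.5(285/17) = 209/17.
Revenue = 5 × 209/17 = 1045/17.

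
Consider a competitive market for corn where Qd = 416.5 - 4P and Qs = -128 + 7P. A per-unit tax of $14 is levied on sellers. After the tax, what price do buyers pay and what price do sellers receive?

Buyers pay 1285/22, sellers receive 977/22

Pre-tax equilibrium: P* = 49.5, Q* = 218.5.
Tax on sellers shifts supply to Qs = -128 + 7(P − 14) = -226 + 7P.
416.5 - 4P = -226 + 7P gives buyer price Pb = 1285/22; sellers receive Ps = 1285/22 − 14 = 977/22.
New quantity: Q = 416.5 − 4(1285/22) = 4023/22.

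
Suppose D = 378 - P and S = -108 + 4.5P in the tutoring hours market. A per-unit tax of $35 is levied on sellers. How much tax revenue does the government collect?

Tax revenue = 9135

Pre-tax equilibrium: P* = 972/11, Q* = 3186/11.
Tax on sellers shifts supply to S = -108 + 4.5(P − 35) = -265.5 + 4.5P.
378 - P = -265.5 + 4.5P gives buyer price Pb = 117; sellers receive Ps = 117 − 35 = 82.
New quantity: Q = 378 − 1(117) = 261.
Revenue = 35 × 261 = 9135.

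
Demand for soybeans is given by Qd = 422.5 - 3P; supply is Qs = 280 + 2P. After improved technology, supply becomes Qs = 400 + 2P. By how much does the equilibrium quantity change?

Original equilibrium: P* = 28.5, Q* = 337.
New equilibrium: 422.5 - 3P = 400 + 2P, so 22.5 = 5P and P' = 4.5; Q' = 422.5 − 3(4.5) = 409.
Change in quantity: 409 − 337 = 72.

ΔQ = 72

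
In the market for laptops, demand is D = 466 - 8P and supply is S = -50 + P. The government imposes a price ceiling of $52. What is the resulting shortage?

Equilibrium price would be P* = 172/3, so the ceiling at 52 binds.
At P = 52: D = 466 − 8(52) = 50, S = -50 + 1(52) = 2.
Shortage = 50 − 2 = 48.

Shortage = 48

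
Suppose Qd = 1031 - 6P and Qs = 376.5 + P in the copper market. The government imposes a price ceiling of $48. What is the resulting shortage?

Equilibrium price would be P* = 93.5, so the ceiling at 48 binds.
At P = 48: Qd = 1031 − 6(48) = 743, Qs = 376.5 + 1(48) = 424.5.
Shortage = 743 − 424.5 = 318.5.

Shortage = 318.5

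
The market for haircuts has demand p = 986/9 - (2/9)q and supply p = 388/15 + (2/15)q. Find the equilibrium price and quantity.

p* = 57.25, q* = 235.375

Set the two price expressions equal: 986/9 - (2/9)q = 388/15 + (2/15)q.
3766/45 = (16/45)q, so q* = 235.375.
p* = 986/9 − (2/9)(235.375) = 57.25.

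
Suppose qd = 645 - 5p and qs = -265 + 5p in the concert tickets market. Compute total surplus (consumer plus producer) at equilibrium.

Equilibrium: 645 - 5p = -265 + 5p gives p* = 91, q* = 190.
Demand choke price: p = 129; supply starts at p = 53.
CS = ½(129 − 91)(190) = 3610; PS = ½(91 − 53)(190) = 3610.

Total surplus = 7220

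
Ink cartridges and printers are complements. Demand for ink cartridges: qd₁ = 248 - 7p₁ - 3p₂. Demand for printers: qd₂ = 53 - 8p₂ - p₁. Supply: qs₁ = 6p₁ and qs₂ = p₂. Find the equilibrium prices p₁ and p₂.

Market 1: 248 - 7p₁ - 3p₂ = 6p₁ → 13p₁ + 3p₂ = 248.
Market 2: 9p₂ + p₁ = 53.
Eliminating p₂: 9×(1) − 3×(2) gives 114p₁ = 2073, so p₁ = 691/38.
Back-substitute into (2): p₂ = (53 − 1×691/38) / 9 = 147/38.

p₁ = 691/38, p₂ = 147/38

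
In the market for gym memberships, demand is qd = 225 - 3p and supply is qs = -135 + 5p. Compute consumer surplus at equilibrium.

Consumer surplus = 1350

Equilibrium: 225 - 3p = -135 + 5p gives p* = 45, q* = 90.
Demand choke price (qd = 0): p = 75.
CS = ½(75 − 45)(90) = 1350.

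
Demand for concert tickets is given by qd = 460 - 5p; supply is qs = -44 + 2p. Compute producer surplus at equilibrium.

Producer surplus = 2500

Equilibrium: 460 - 5p = -44 + 2p gives p* = 72, q* = 100.
Supply starts at p = 22 (where qs = 0).
PS = ½(72 − 22)(100) = 2500.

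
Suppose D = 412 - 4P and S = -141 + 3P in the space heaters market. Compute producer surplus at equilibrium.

Producer surplus = 1536

Equilibrium: 412 - 4P = -141 + 3P gives P* = 79, Q* = 96.
Supply starts at P = 47 (where S = 0).
PS = ½(79 − 47)(96) = 1536.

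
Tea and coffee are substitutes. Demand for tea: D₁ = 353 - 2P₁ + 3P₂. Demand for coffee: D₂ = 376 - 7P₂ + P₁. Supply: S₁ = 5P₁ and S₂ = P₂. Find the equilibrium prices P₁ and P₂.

P₁ = 3952/53, P₂ = 2985/53

Market 1: 353 - 2P₁ + 3P₂ = 5P₁ → 7P₁ - 3P₂ = 353.
Market 2: 8P₂ - P₁ = 376.
Eliminating P₂: 8×(1) + 3×(2) gives 53P₁ = 3952, so P₁ = 3952/53.
Back-substitute into (2): P₂ = (376 + 1×3952/53) / 8 = 2985/53.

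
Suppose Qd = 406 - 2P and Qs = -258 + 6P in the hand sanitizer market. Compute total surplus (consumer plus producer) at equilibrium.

Total surplus = 19200

Equilibrium: 406 - 2P = -258 + 6P gives P* = 83, Q* = 240.
Demand choke price: P = 203; supply starts at P = 43.
CS = ½(203 − 83)(240) = 14400; PS = ½(83 − 43)(240) = 4800.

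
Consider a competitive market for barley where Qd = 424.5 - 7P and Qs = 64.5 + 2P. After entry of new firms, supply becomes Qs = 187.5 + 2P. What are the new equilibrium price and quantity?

P' = 79/3, Q' = 1441/6

Original equilibrium: P* = 40, Q* = 144.5.
New equilibrium: 424.5 - 7P = 187.5 + 2P, so 237 = 9P and P' = 79/3; Q' = 424.5 − 7(79/3) = 1441/6.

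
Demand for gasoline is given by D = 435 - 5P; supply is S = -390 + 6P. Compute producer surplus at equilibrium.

Equilibrium: 435 - 5P = -390 + 6P gives P* = 75, Q* = 60.
Supply starts at P = 65 (where S = 0).
PS = ½(75 − 65)(60) = 300.

Producer surplus = 300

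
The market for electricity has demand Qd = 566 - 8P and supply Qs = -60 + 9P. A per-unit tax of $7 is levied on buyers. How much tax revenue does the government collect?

Pre-tax equilibrium: P* = 626/17, Q* = 4614/17.
Tax on buyers shifts demand to Qd = 566 − 8(P + 7) = 510 - 8P.
510 - 8P = -60 + 9P gives seller price Ps = 570/17; buyers pay Pb = 570/17 + 7 = 689/17.
New quantity: Q = 566 − 8(689/17) = 4110/17.
Revenue = 7 × 4110/17 = 28770/17.

Tax revenue = 28770/17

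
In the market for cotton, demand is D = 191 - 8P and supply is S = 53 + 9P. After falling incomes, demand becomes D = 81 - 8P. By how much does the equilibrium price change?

ΔP = -110/17

Original equilibrium: P* = 138/17, Q* = 2143/17.
New equilibrium: 81 - 8P = 53 + 9P, so 28 = 17P and P' = 28/17; Q' = 81 − 8(28/17) = 1153/17.
Change in price: 28/17 − 138/17 = -110/17.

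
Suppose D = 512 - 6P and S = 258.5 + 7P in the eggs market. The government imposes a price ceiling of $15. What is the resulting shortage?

Equilibrium price would be P* = 19.5, so the ceiling at 15 binds.
At P = 15: D = 512 − 6(15) = 422, S = 258.5 + 7(15) = 363.5.
Shortage = 422 − 363.5 = 58.5.

Shortage = 58.5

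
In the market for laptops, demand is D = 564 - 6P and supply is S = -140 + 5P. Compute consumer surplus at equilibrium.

Consumer surplus = 2700

Equilibrium: 564 - 6P = -140 + 5P gives P* = 64, Q* = 180.
Demand choke price (D = 0): P = 94.
CS = ½(94 − 64)(180) = 2700.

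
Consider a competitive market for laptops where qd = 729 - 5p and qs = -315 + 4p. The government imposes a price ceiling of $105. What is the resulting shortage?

Shortage = 99

Equilibrium price would be p* = 116, so the ceiling at 105 binds.
At p = 105: qd = 729 − 5(105) = 204, qs = -315 + 4(105) = 105.
Shortage = 204 − 105 = 99.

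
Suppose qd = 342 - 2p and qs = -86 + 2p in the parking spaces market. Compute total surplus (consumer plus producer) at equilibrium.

Total surplus = 8192

Equilibrium: 342 - 2p = -86 + 2p gives p* = 107, q* = 128.
Demand choke price: p = 171; supply starts at p = 43.
CS = ½(171 − 107)(128) = 4096; PS = ½(107 − 43)(128) = 4096.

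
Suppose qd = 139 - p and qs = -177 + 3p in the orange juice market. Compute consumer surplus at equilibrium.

Consumer surplus = 1800

Equilibrium: 139 - p = -177 + 3p gives p* = 79, q* = 60.
Demand choke price (qd = 0): p = 139.
CS = ½(139 − 79)(60) = 1800.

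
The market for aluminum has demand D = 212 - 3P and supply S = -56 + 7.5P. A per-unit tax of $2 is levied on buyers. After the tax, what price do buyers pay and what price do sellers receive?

Pre-tax equilibrium: P* = 536/21, Q* = 948/7.
Tax on buyers shifts demand to D = 212 − 3(P + 2) = 206 - 3P.
206 - 3P = -56 + 7.5P gives seller price Ps = 524/21; buyers pay Pb = 524/21 + 2 = 566/21.
New quantity: Q = 212 − 3(566/21) = 918/7.

Buyers pay 566/21, sellers receive 524/21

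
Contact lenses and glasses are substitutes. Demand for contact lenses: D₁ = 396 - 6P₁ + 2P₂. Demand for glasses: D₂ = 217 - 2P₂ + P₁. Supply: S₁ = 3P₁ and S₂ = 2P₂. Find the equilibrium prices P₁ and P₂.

P₁ = 1009/17, P₂ = 2349/34

Market 1: 396 - 6P₁ + 2P₂ = 3P₁ → 9P₁ - 2P₂ = 396.
Market 2: 4P₂ - P₁ = 217.
Eliminating P₂: 4×(1) + 2×(2) gives 34P₁ = 2018, so P₁ = 1009/17.
Back-substitute into (2): P₂ = (217 + 1×1009/17) / 4 = 2349/34.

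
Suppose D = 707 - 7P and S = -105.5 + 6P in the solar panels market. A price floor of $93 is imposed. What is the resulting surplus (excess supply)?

Surplus = 396.5

Equilibrium price would be P* = 62.5, so the floor at 93 binds.
At P = 93: D = 56, S = 452.5.
Surplus = 452.5 − 56 = 396.5.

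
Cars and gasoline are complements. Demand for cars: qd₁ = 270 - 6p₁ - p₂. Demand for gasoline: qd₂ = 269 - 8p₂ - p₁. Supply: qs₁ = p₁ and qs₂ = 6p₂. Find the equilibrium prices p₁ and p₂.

p₁ = 3511/97, p₂ = 1613/97

Market 1: 270 - 6p₁ - p₂ = p₁ → 7p₁ + p₂ = 270.
Market 2: 14p₂ + p₁ = 269.
Eliminating p₂: 14×(1) − 1×(2) gives 97p₁ = 3511, so p₁ = 3511/97.
Back-substitute into (2): p₂ = (269 − 1×3511/97) / 14 = 1613/97.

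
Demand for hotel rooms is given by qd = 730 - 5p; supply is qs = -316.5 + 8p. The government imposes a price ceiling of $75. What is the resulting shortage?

Equilibrium price would be p* = 80.5, so the ceiling at 75 binds.
At p = 75: qd = 730 − 5(75) = 355, qs = -316.5 + 8(75) = 283.5.
Shortage = 355 − 283.5 = 71.5.

Shortage = 71.5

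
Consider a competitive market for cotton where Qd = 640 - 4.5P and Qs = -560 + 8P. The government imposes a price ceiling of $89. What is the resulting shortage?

Shortage = 87.5

Equilibrium price would be P* = 96, so the ceiling at 89 binds.
At P = 89: Qd = 640 − 4.5(89) = 239.5, Qs = -560 + 8(89) = 152.
Shortage = 239.5 − 152 = 87.5.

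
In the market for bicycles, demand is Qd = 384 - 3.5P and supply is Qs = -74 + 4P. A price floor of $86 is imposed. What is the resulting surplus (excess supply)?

Surplus = 187

Equilibrium price would be P* = 916/15, so the floor at 86 binds.
At P = 86: Qd = 83, Qs = 270.
Surplus = 270 − 83 = 187.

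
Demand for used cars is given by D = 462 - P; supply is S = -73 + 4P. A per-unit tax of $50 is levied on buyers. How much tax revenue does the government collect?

Pre-tax equilibrium: P* = 107, Q* = 355.
Tax on buyers shifts demand to D = 462 − 1(P + 50) = 412 - P.
412 - P = -73 + 4P gives seller price Ps = 97; buyers pay Pb = 97 + 50 = 147.
New quantity: Q = 462 − 1(147) = 315.
Revenue = 50 × 315 = 15750.

Tax revenue = 15750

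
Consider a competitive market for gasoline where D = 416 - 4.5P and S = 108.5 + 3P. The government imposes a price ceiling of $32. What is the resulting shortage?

Equilibrium price would be P* = 41, so the ceiling at 32 binds.
At P = 32: D = 416 − 4.5(32) = 272, S = 108.5 + 3(32) = 204.5.
Shortage = 272 − 204.5 = 67.5.

Shortage = 67.5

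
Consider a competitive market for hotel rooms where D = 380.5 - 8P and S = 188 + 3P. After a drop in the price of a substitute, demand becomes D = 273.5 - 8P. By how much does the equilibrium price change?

ΔP = -107/11

Original equilibrium: P* = 17.5, Q* = 240.5.
New equilibrium: 273.5 - 8P = 188 + 3P, so 85.5 = 11P and P' = 171/22; Q' = 273.5 − 8(171/22) = 4649/22.
Change in price: 171/22 − 17.5 = -107/11.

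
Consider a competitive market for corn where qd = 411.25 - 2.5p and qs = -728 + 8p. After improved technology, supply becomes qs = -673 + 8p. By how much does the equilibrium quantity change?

Δq = 275/21

Original equilibrium: p* = 108.5, q* = 140.
New equilibrium: 411.25 - 2.5p = -673 + 8p, so 1084.25 = 10.5p and p' = 4337/42; q' = 411.25 − 2.5(4337/42) = 3215/21.
Change in quantity: 3215/21 − 140 = 275/21.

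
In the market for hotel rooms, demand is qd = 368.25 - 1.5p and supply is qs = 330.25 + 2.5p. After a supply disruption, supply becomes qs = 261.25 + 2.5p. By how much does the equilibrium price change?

Δp = 17.25

Original equilibrium: p* = 9.5, q* = 354.
New equilibrium: 368.25 - 1.5p = 261.25 + 2.5p, so 107 = 4p and p' = 26.75; q' = 368.25 − 1.5(26.75) = 328.125.
Change in price: 26.75 − 9.5 = 17.25.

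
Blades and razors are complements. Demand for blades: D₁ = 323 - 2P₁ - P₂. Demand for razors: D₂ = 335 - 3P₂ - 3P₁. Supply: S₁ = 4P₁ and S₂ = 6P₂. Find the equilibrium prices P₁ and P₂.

P₁ = 2572/51, P₂ = 347/17

Market 1: 323 - 2P₁ - P₂ = 4P₁ → 6P₁ + P₂ = 323.
Market 2: 9P₂ + 3P₁ = 335.
Eliminating P₂: 9×(1) − 1×(2) gives 51P₁ = 2572, so P₁ = 2572/51.
Back-substitute into (2): P₂ = (335 − 3×2572/51) / 9 = 347/17.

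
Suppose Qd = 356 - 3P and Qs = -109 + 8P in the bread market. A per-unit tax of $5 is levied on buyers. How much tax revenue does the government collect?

Tax revenue = 12005/11

Pre-tax equilibrium: P* = 465/11, Q* = 2521/11.
Tax on buyers shifts demand to Qd = 356 − 3(P + 5) = 341 - 3P.
341 - 3P = -109 + 8P gives seller price Ps = 450/11; buyers pay Pb = 450/11 + 5 = 505/11.
New quantity: Q = 356 − 3(505/11) = 2401/11.
Revenue = 5 × 2401/11 = 12005/11.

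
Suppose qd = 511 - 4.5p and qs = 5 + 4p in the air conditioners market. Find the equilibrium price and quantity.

p* = 1012/17, q* = 4133/17

Set qd = qs: 511 - 4.5p = 5 + 4p.
506 = 8.5p, so p* = 1012/17.
q* = 511 − 4.5(1012/17) = 4133/17.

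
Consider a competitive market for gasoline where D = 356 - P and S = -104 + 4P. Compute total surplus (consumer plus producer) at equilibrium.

Equilibrium: 356 - P = -104 + 4P gives P* = 92, Q* = 264.
Demand choke price: P = 356; supply starts at P = 26.
CS = ½(356 − 92)(264) = 34848; PS = ½(92 − 26)(264) = 8712.

Total surplus = 43560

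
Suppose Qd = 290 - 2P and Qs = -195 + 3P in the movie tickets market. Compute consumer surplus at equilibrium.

Consumer surplus = 2304

Equilibrium: 290 - 2P = -195 + 3P gives P* = 97, Q* = 96.
Demand choke price (Qd = 0): P = 145.
CS = ½(145 − 97)(96) = 2304.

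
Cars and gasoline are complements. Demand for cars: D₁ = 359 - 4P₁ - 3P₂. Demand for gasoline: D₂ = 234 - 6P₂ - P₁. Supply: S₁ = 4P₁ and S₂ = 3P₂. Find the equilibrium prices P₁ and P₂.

P₁ = 843/23, P₂ = 1513/69

Market 1: 359 - 4P₁ - 3P₂ = 4P₁ → 8P₁ + 3P₂ = 359.
Market 2: 9P₂ + P₁ = 234.
Eliminating P₂: 9×(1) − 3×(2) gives 69P₁ = 2529, so P₁ = 843/23.
Back-substitute into (2): P₂ = (234 − 1×843/23) / 9 = 1513/69.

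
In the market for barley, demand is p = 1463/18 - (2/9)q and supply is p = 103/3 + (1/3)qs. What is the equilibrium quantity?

q* = 84.5

Set the two price expressions equal: 1463/18 - (2/9)q = 103/3 + (1/3)q.
845/18 = (5/9)q, so q* = 84.5.
p* = 1463/18 − (2/9)(84.5) = 62.5.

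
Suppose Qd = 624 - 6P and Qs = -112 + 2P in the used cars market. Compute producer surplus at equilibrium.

Equilibrium: 624 - 6P = -112 + 2P gives P* = 92, Q* = 72.
Supply starts at P = 56 (where Qs = 0).
PS = ½(92 − 56)(72) = 1296.

Producer surplus = 1296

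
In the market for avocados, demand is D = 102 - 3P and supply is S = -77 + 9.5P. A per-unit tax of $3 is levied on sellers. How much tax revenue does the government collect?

Pre-tax equilibrium: P* = 14.32, Q* = 59.04.
Tax on sellers shifts supply to S = -77 + 9.5(P − 3) = -105.5 + 9.5P.
102 - 3P = -105.5 + 9.5P gives buyer price Pb = 16.6; sellers receive Ps = 16.6 − 3 = 13.6.
New quantity: Q = 102 − 3(16.6) = 52.2.
Revenue = 3 × 52.2 = 156.6.

Tax revenue = 156.6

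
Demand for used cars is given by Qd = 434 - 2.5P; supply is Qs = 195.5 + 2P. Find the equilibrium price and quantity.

Set Qd = Qs: 434 - 2.5P = 195.5 + 2P.
238.5 = 4.5P, so P* = 53.
Q* = 434 − 2.5(53) = 301.5.

P* = 53, Q* = 301.5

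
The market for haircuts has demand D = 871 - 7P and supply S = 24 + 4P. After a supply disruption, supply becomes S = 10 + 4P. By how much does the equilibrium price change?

Original equilibrium: P* = 77, Q* = 332.
New equilibrium: 871 - 7P = 10 + 4P, so 861 = 11P and P' = 861/11; Q' = 871 − 7(861/11) = 3554/11.
Change in price: 861/11 − 77 = 14/11.

ΔP = 14/11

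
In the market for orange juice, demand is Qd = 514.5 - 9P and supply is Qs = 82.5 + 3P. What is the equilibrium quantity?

Q* = 190.5

Set Qd = Qs: 514.5 - 9P = 82.5 + 3P.
432 = 12P, so P* = 36.
Q* = 514.5 − 9(36) = 190.5.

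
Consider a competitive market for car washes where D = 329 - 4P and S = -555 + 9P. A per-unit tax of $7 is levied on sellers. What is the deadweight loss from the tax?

Pre-tax equilibrium: P* = 68, Q* = 57.
Tax on sellers shifts supply to S = -555 + 9(P − 7) = -618 + 9P.
329 - 4P = -618 + 9P gives buyer price Pb = 947/13; sellers receive Ps = 947/13 − 7 = 856/13.
New quantity: Q = 329 − 4(947/13) = 489/13.
DWL = ½ × 7 × (57 − 489/13) = 882/13.

Deadweight loss = 882/13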